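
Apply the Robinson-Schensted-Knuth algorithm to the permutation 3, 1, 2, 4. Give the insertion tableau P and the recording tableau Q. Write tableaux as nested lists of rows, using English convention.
P = [[1, 2, 4], [3]], Q = [[1, 3, 4], [2]]

Insert each entry of the permutation into P by Schensted row insertion, recording in Q the position of each new cell.

Insert 3: appended to row 1. P = [[3]], Q = [[1]].
Insert 1: 1 bumps 3 from row 1; 3 starts row 2. P = [[1], [3]], Q = [[1], [2]].
Insert 2: appended to row 1. P = [[1, 2], [3]], Q = [[1, 3], [2]].
Insert 4: appended to row 1. P = [[1, 2, 4], [3]], Q = [[1, 3, 4], [2]].

So P = [[1, 2, 4], [3]], Q = [[1, 3, 4], [2]].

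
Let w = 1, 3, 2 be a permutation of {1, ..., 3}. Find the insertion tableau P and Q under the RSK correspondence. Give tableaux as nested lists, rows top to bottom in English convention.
Insert each entry of the permutation into P by Schensted row insertion, recording in Q the position of each new cell.

Insert 1: appended to row 1. P = [[1]], Q = [[1]].
Insert 3: appended to row 1. P = [[1, 3]], Q = [[1, 2]].
Insert 2: 2 bumps 3 from row 1; 3 starts row 2. P = [[1, 2], [3]], Q = [[1, 2], [3]].

So P = [[1, 2], [3]], Q = [[1, 2], [3]].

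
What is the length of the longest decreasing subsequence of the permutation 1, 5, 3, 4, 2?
3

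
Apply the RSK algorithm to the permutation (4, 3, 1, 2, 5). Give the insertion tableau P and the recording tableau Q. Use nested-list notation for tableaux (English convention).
Insert each entry of the permutation into P by Schensted row insertion, recording in Q the position of each new cell.

Insert 4: appended to row 1. P = [[4]].
Insert 3: 3 bumps 4 from row 1; 4 starts row 2. P = [[3], [4]].
Insert 1: 1 bumps 3 from row 1; 3 bumps 4 from row 2; 4 starts row 3. P = [[1], [3], [4]].
Insert 2: appended to row 1. P = [[1, 2], [3], [4]].
Insert 5: appended to row 1. P = [[1, 2, 5], [3], [4]].

So P = [[1, 2, 5], [3], [4]], Q = [[1, 4, 5], [2], [3]].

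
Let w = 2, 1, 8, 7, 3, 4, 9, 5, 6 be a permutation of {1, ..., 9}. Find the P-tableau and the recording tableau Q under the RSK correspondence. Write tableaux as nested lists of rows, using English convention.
Insert each entry of the permutation into P by Schensted row insertion, recording in Q the position of each new cell.

After inserting 2: P = [[2]].
After inserting 1: P = [[1], [2]].
After inserting 8: P = [[1, 8], [2]].
After inserting 7: P = [[1, 7], [2, 8]].
After inserting 3: P = [[1, 3], [2, 7], [8]].
After inserting 4: P = [[1, 3, 4], [2, 7], [8]].
After inserting 9: P = [[1, 3, 4, 9], [2, 7], [8]].
After inserting 5: P = [[1, 3, 4, 5], [2, 7, 9], [8]].
After inserting 6: P = [[1, 3, 4, 5, 6], [2, 7, 9], [8]].

So P = [[1, 3, 4, 5, 6], [2, 7, 9], [8]], Q = [[1, 3, 6, 7, 9], [2, 4, 8], [5]].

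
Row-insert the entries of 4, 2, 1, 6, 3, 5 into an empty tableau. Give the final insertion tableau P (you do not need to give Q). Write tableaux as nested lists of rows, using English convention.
P = [[1, 3, 5], [2, 6], [4]]

Insert 4: appended to row 1. P = [[4]].
Insert 2: 2 bumps 4 from row 1; 4 starts row 2. P = [[2], [4]].
Insert 1: 1 bumps 2 from row 1; 2 bumps 4 from row 2; 4 starts row 3. P = [[1], [2], [4]].
Insert 6: appended to row 1. P = [[1, 6], [2], [4]].
Insert 3: 3 bumps 6 from row 1; 6 appends to row 2. P = [[1, 3], [2, 6], [4]].
Insert 5: appended to row 1. P = [[1, 3, 5], [2, 6], [4]].

So P = [[1, 3, 5], [2, 6], [4]].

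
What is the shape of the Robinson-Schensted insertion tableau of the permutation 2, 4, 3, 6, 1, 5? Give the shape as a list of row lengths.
Row-insert each entry into an empty tableau.

After inserting 2: P = [[2]].
After inserting 4: P = [[2, 4]].
After inserting 3: P = [[2, 3], [4]].
After inserting 6: P = [[2, 3, 6], [4]].
After inserting 1: P = [[1, 3, 6], [2], [4]].
After inserting 5: P = [[1, 3, 5], [2, 6], [4]].

The final insertion tableau P = [[1, 3, 5], [2, 6], [4]] has shape [3, 2, 1].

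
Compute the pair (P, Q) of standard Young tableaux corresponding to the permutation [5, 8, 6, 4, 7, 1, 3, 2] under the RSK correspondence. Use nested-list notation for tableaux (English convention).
P = [[1, 2, 7], [3, 6], [4], [5], [8]], Q = [[1, 2, 5], [3, 7], [4], [6], [8]]

Insert each entry of the permutation into P by Schensted row insertion, recording in Q the position of each new cell.

Insert 5: appended to row 1. P = [[5]].
Insert 8: appended to row 1. P = [[5, 8]].
Insert 6: 6 bumps 8 from row 1; 8 starts row 2. P = [[5, 6], [8]].
Insert 4: 4 bumps 5 from row 1; 5 bumps 8 from row 2; 8 starts row 3. P = [[4, 6], [5], [8]].
Insert 7: appended to row 1. P = [[4, 6, 7], [5], [8]].
Insert 1: 1 bumps 4 from row 1; 4 bumps 5 from row 2; 5 bumps 8 from row 3; 8 starts row 4. P = [[1, 6, 7], [4], [5], [8]].
Insert 3: 3 bumps 6 from row 1; 6 appends to row 2. P = [[1, 3, 7], [4, 6], [5], [8]].
Insert 2: 2 bumps 3 from row 1; 3 bumps 4 from row 2; 4 bumps 5 from row 3; 5 bumps 8 from row 4; 8 starts row 5. P = [[1, 2, 7], [3, 6], [4], [5], [8]].

So P = [[1, 2, 7], [3, 6], [4], [5], [8]], Q = [[1, 2, 5], [3, 7], [4], [6], [8]].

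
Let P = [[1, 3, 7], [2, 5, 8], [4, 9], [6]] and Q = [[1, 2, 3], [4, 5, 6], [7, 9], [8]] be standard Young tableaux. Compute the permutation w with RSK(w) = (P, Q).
4 6 9 2 5 8 3 1 7

Reverse the RSK construction: for i from n down to 1, find the cell of Q containing i, remove the entry at that cell from P, and reverse-bump it up through P; the value ejected from row 1 is w(i).

Step i=9: Q has 9 at row 3, column 2; remove 9 from row 3 of P and reverse-bump: 9 enters row 2 and ejects 8; 8 enters row 1 and ejects 7. So w(9) = 7. P is now [[1, 3, 8], [2, 5, 9], [4], [6]].
Step i=8: Q has 8 at row 4, column 1; remove 6 from row 4 of P and reverse-bump: 6 enters row 3 and ejects 4; 4 enters row 2 and ejects 2; 2 enters row 1 and ejects 1. So w(8) = 1. P is now [[2, 3, 8], [4, 5, 9], [6]].
Step i=7: Q has 7 at row 3, column 1; remove 6 from row 3 of P and reverse-bump: 6 enters row 2 and ejects 5; 5 enters row 1 and ejects 3. So w(7) = 3. P is now [[2, 5, 8], [4, 6, 9]].
Step i=6: Q has 6 at row 2, column 3; remove 9 from row 2 of P and reverse-bump: 9 enters row 1 and ejects 8. So w(6) = 8. P is now [[2, 5, 9], [4, 6]].
Step i=5: Q has 5 at row 2, column 2; remove 6 from row 2 of P and reverse-bump: 6 enters row 1 and ejects 5. So w(5) = 5. P is now [[2, 6, 9], [4]].
Step i=4: Q has 4 at row 2, column 1; remove 4 from row 2 of P and reverse-bump: 4 enters row 1 and ejects 2. So w(4) = 2. P is now [[4, 6, 9]].
Step i=3: Q has 3 at row 1, column 3; remove that cell from P, ejecting 9. So w(3) = 9. P is now [[4, 6]].
Step i=2: Q has 2 at row 1, column 2; remove that cell from P, ejecting 6. So w(2) = 6. P is now [[4]].
Step i=1: Q has 1 at row 1, column 1; remove that cell from P, ejecting 4. So w(1) = 4. P is now [].

So w = 4 6 9 2 5 8 3 1 7.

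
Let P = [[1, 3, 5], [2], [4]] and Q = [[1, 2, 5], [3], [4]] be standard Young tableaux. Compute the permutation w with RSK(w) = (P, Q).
Reverse the RSK construction: for i from n down to 1, find the cell of Q containing i, remove the entry at that cell from P, and reverse-bump it up through P; the value ejected from row 1 is w(i).

Step i=5: Q has 5 at row 1, column 3; remove that cell from P, ejecting 5. So w(5) = 5. P is now [[1, 3], [2], [4]].
Step i=4: Q has 4 at row 3, column 1; remove 4 from row 3 of P and reverse-bump: 4 enters row 2 and ejects 2; 2 enters row 1 and ejects 1. So w(4) = 1. P is now [[2, 3], [4]].
Step i=3: Q has 3 at row 2, column 1; remove 4 from row 2 of P and reverse-bump: 4 enters row 1 and ejects 3. So w(3) = 3. P is now [[2, 4]].
Step i=2: Q has 2 at row 1, column 2; remove that cell from P, ejecting 4. So w(2) = 4. P is now [[2]].
Step i=1: Q has 1 at row 1, column 1; remove that cell from P, ejecting 2. So w(1) = 2. P is now [].

So w = 2 4 3 1 5.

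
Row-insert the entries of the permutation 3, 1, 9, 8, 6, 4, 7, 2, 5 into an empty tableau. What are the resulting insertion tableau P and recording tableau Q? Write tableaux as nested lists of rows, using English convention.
Insert each entry of the permutation into P by Schensted row insertion, recording in Q the position of each new cell.

Insert 3: appended to row 1. P = [[3]].
Insert 1: 1 bumps 3 from row 1; 3 starts row 2. P = [[1], [3]].
Insert 9: appended to row 1. P = [[1, 9], [3]].
Insert 8: 8 bumps 9 from row 1; 9 appends to row 2. P = [[1, 8], [3, 9]].
Insert 6: 6 bumps 8 from row 1; 8 bumps 9 from row 2; 9 starts row 3. P = [[1, 6], [3, 8], [9]].
Insert 4: 4 bumps 6 from row 1; 6 bumps 8 from row 2; 8 bumps 9 from row 3; 9 starts row 4. P = [[1, 4], [3, 6], [8], [9]].
Insert 7: appended to row 1. P = [[1, 4, 7], [3, 6], [8], [9]].
Insert 2: 2 bumps 4 from row 1; 4 bumps 6 from row 2; 6 bumps 8 from row 3; 8 bumps 9 from row 4; 9 starts row 5. P = [[1, 2, 7], [3, 4], [6], [8], [9]].
Insert 5: 5 bumps 7 from row 1; 7 appends to row 2. P = [[1, 2, 5], [3, 4, 7], [6], [8], [9]].

So P = [[1, 2, 5], [3, 4, 7], [6], [8], [9]], Q = [[1, 3, 7], [2, 4, 9], [5], [6], [8]].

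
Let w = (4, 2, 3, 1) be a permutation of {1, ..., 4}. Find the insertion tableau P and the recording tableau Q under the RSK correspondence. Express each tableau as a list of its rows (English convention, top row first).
Insert each entry of the permutation into P by Schensted row insertion, recording in Q the position of each new cell.

Insert 4: appended to row 1. P = [[4]], Q = [[1]].
Insert 2: 2 bumps 4 from row 1; 4 starts row 2. P = [[2], [4]], Q = [[1], [2]].
Insert 3: appended to row 1. P = [[2, 3], [4]], Q = [[1, 3], [2]].
Insert 1: 1 bumps 2 from row 1; 2 bumps 4 from row 2; 4 starts row 3. P = [[1, 3], [2], [4]], Q = [[1, 3], [2], [4]].

So P = [[1, 3], [2], [4]], Q = [[1, 3], [2], [4]].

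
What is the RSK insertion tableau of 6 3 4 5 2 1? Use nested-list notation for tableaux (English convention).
Insert 6: appended to row 1. P = [[6]].
Insert 3: 3 bumps 6 from row 1; 6 starts row 2. P = [[3], [6]].
Insert 4: appended to row 1. P = [[3, 4], [6]].
Insert 5: appended to row 1. P = [[3, 4, 5], [6]].
Insert 2: 2 bumps 3 from row 1; 3 bumps 6 from row 2; 6 starts row 3. P = [[2, 4, 5], [3], [6]].
Insert 1: 1 bumps 2 from row 1; 2 bumps 3 from row 2; 3 bumps 6 from row 3; 6 starts row 4. P = [[1, 4, 5], [2], [3], [6]].

So P = [[1, 4, 5], [2], [3], [6]].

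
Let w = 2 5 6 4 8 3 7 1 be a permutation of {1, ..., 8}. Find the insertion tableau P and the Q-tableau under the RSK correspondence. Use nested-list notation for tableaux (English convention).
Insert each entry of the permutation into P by Schensted row insertion, recording in Q the position of each new cell.

Insert 2: appended to row 1. P = [[2]].
Insert 5: appended to row 1. P = [[2, 5]].
Insert 6: appended to row 1. P = [[2, 5, 6]].
Insert 4: 4 bumps 5 from row 1; 5 starts row 2. P = [[2, 4, 6], [5]].
Insert 8: appended to row 1. P = [[2, 4, 6, 8], [5]].
Insert 3: 3 bumps 4 from row 1; 4 bumps 5 from row 2; 5 starts row 3. P = [[2, 3, 6, 8], [4], [5]].
Insert 7: 7 bumps 8 from row 1; 8 appends to row 2. P = [[2, 3, 6, 7], [4, 8], [5]].
Insert 1: 1 bumps 2 from row 1; 2 bumps 4 from row 2; 4 bumps 5 from row 3; 5 starts row 4. P = [[1, 3, 6, 7], [2, 8], [4], [5]].

So P = [[1, 3, 6, 7], [2, 8], [4], [5]], Q = [[1, 2, 3, 5], [4, 7], [6], [8]].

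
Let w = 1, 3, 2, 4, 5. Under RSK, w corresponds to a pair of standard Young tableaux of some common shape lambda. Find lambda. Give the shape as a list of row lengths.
[4, 1]

Row-insert each entry into an empty tableau.

After inserting 1: P = [[1]].
After inserting 3: P = [[1, 3]].
After inserting 2: P = [[1, 2], [3]].
After inserting 4: P = [[1, 2, 4], [3]].
After inserting 5: P = [[1, 2, 4, 5], [3]].

The final insertion tableau P = [[1, 2, 4, 5], [3]] has shape [4, 1].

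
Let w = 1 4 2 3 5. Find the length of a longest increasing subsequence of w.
4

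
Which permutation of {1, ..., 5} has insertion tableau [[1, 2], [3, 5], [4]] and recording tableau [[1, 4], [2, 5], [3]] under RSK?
Reverse RSK: for i = n, n-1, ..., 1, locate i in Q, remove the corresponding corner cell from P, and reverse-bump its entry up through P; the value ejected from row 1 is w(i).

So w = 4 3 1 5 2.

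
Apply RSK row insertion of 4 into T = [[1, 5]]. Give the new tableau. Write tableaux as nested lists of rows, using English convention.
[[1, 4], [5]]

In row 1, 4 replaces 5 (the leftmost entry greater than 4); 5 is bumped to row 2. 5 starts a new row 2. The new tableau is [[1, 4], [5]].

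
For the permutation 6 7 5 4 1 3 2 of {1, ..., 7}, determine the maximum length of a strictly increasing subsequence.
2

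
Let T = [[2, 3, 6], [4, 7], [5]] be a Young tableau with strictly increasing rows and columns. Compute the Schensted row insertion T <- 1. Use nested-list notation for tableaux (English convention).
In row 1, 1 replaces 2 (the leftmost entry greater than 1); 2 is bumped to row 2. In row 2, 2 replaces 4 (the leftmost entry greater than 2); 4 is bumped to row 3. In row 3, 4 replaces 5 (the leftmost entry greater than 4); 5 is bumped to row 4. 5 starts a new row 4. The new tableau is [[1, 3, 6], [2, 7], [4], [5]].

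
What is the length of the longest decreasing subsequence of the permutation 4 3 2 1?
4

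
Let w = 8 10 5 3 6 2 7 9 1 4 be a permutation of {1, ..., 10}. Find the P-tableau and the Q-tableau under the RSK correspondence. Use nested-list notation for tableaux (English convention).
P = [[1, 4, 7, 9], [2, 6], [3, 10], [5], [8]], Q = [[1, 2, 7, 8], [3, 5], [4, 10], [6], [9]]

Insert each entry of the permutation into P by Schensted row insertion, recording in Q the position of each new cell.

Insert 8: appended to row 1. P = [[8]].
Insert 10: appended to row 1. P = [[8, 10]].
Insert 5: 5 bumps 8 from row 1; 8 starts row 2. P = [[5, 10], [8]].
Insert 3: 3 bumps 5 from row 1; 5 bumps 8 from row 2; 8 starts row 3. P = [[3, 10], [5], [8]].
Insert 6: 6 bumps 10 from row 1; 10 appends to row 2. P = [[3, 6], [5, 10], [8]].
Insert 2: 2 bumps 3 from row 1; 3 bumps 5 from row 2; 5 bumps 8 from row 3; 8 starts row 4. P = [[2, 6], [3, 10], [5], [8]].
Insert 7: appended to row 1. P = [[2, 6, 7], [3, 10], [5], [8]].
Insert 9: appended to row 1. P = [[2, 6, 7, 9], [3, 10], [5], [8]].
Insert 1: 1 bumps 2 from row 1; 2 bumps 3 from row 2; 3 bumps 5 from row 3; 5 bumps 8 from row 4; 8 starts row 5. P = [[1, 6, 7, 9], [2, 10], [3], [5], [8]].
Insert 4: 4 bumps 6 from row 1; 6 bumps 10 from row 2; 10 appends to row 3. P = [[1, 4, 7, 9], [2, 6], [3, 10], [5], [8]].

So P = [[1, 4, 7, 9], [2, 6], [3, 10], [5], [8]], Q = [[1, 2, 7, 8], [3, 5], [4, 10], [6], [9]].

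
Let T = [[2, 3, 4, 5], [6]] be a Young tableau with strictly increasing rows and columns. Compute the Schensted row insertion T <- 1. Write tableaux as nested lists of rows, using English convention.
[[1, 3, 4, 5], [2], [6]]

In row 1, 1 replaces 2 (the leftmost entry greater than 1); 2 is bumped to row 2. In row 2, 2 replaces 6 (the leftmost entry greater than 2); 6 is bumped to row 3. 6 starts a new row 3. The new tableau is [[1, 3, 4, 5], [2], [6]].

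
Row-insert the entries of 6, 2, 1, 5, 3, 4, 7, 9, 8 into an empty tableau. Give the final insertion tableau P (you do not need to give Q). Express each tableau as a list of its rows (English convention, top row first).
Insert 6: appended to row 1. P = [[6]].
Insert 2: 2 bumps 6 from row 1; 6 starts row 2. P = [[2], [6]].
Insert 1: 1 bumps 2 from row 1; 2 bumps 6 from row 2; 6 starts row 3. P = [[1], [2], [6]].
Insert 5: appended to row 1. P = [[1, 5], [2], [6]].
Insert 3: 3 bumps 5 from row 1; 5 appends to row 2. P = [[1, 3], [2, 5], [6]].
Insert 4: appended to row 1. P = [[1, 3, 4], [2, 5], [6]].
Insert 7: appended to row 1. P = [[1, 3, 4, 7], [2, 5], [6]].
Insert 9: appended to row 1. P = [[1, 3, 4, 7, 9], [2, 5], [6]].
Insert 8: 8 bumps 9 from row 1; 9 appends to row 2. P = [[1, 3, 4, 7, 8], [2, 5, 9], [6]].

So P = [[1, 3, 4, 7, 8], [2, 5, 9], [6]].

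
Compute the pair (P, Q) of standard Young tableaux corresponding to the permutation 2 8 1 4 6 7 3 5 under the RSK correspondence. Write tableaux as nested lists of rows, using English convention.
Insert each entry of the permutation into P by Schensted row insertion, recording in Q the position of each new cell.

Insert 2: appended to row 1. P = [[2]].
Insert 8: appended to row 1. P = [[2, 8]].
Insert 1: 1 bumps 2 from row 1; 2 starts row 2. P = [[1, 8], [2]].
Insert 4: 4 bumps 8 from row 1; 8 appends to row 2. P = [[1, 4], [2, 8]].
Insert 6: appended to row 1. P = [[1, 4, 6], [2, 8]].
Insert 7: appended to row 1. P = [[1, 4, 6, 7], [2, 8]].
Insert 3: 3 bumps 4 from row 1; 4 bumps 8 from row 2; 8 starts row 3. P = [[1, 3, 6, 7], [2, 4], [8]].
Insert 5: 5 bumps 6 from row 1; 6 appends to row 2. P = [[1, 3, 5, 7], [2, 4, 6], [8]].

So P = [[1, 3, 5, 7], [2, 4, 6], [8]], Q = [[1, 2, 5, 6], [3, 4, 8], [7]].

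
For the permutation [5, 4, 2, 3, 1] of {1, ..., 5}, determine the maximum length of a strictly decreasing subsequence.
4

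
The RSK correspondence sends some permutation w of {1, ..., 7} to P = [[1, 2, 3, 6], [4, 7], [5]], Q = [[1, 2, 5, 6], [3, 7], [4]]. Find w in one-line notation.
1 5 4 2 3 7 6

Reverse the RSK construction: for i from n down to 1, find the cell of Q containing i, remove the entry at that cell from P, and reverse-bump it up through P; the value ejected from row 1 is w(i).

Step i=7: Q has 7 at row 2, column 2; remove 7 from row 2 of P and reverse-bump: 7 enters row 1 and ejects 6. So w(7) = 6. P is now [[1, 2, 3, 7], [4], [5]].
Step i=6: Q has 6 at row 1, column 4; remove that cell from P, ejecting 7. So w(6) = 7. P is now [[1, 2, 3], [4], [5]].
Step i=5: Q has 5 at row 1, column 3; remove that cell from P, ejecting 3. So w(5) = 3. P is now [[1, 2], [4], [5]].
Step i=4: Q has 4 at row 3, column 1; remove 5 from row 3 of P and reverse-bump: 5 enters row 2 and ejects 4; 4 enters row 1 and ejects 2. So w(4) = 2. P is now [[1, 4], [5]].
Step i=3: Q has 3 at row 2, column 1; remove 5 from row 2 of P and reverse-bump: 5 enters row 1 and ejects 4. So w(3) = 4. P is now [[1, 5]].
Step i=2: Q has 2 at row 1, column 2; remove that cell from P, ejecting 5. So w(2) = 5. P is now [[1]].
Step i=1: Q has 1 at row 1, column 1; remove that cell from P, ejecting 1. So w(1) = 1. P is now [].

So w = 1 5 4 2 3 7 6.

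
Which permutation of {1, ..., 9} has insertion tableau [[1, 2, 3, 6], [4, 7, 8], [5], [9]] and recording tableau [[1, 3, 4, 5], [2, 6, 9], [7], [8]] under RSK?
Reverse the RSK construction: for i from n down to 1, find the cell of Q containing i, remove the entry at that cell from P, and reverse-bump it up through P; the value ejected from row 1 is w(i).

Step i=9: Q has 9 at row 2, column 3; remove 8 from row 2 of P and reverse-bump: 8 enters row 1 and ejects 6. So w(9) = 6. P is now [[1, 2, 3, 8], [4, 7], [5], [9]].
Step i=8: Q has 8 at row 4, column 1; remove 9 from row 4 of P and reverse-bump: 9 enters row 3 and ejects 5; 5 enters row 2 and ejects 4; 4 enters row 1 and ejects 3. So w(8) = 3. P is now [[1, 2, 4, 8], [5, 7], [9]].
Step i=7: Q has 7 at row 3, column 1; remove 9 from row 3 of P and reverse-bump: 9 enters row 2 and ejects 7; 7 enters row 1 and ejects 4. So w(7) = 4. P is now [[1, 2, 7, 8], [5, 9]].
Step i=6: Q has 6 at row 2, column 2; remove 9 from row 2 of P and reverse-bump: 9 enters row 1 and ejects 8. So w(6) = 8. P is now [[1, 2, 7, 9], [5]].
Step i=5: Q has 5 at row 1, column 4; remove that cell from P, ejecting 9. So w(5) = 9. P is now [[1, 2, 7], [5]].
Step i=4: Q has 4 at row 1, column 3; remove that cell from P, ejecting 7. So w(4) = 7. P is now [[1, 2], [5]].
Step i=3: Q has 3 at row 1, column 2; remove that cell from P, ejecting 2. So w(3) = 2. P is now [[1], [5]].
Step i=2: Q has 2 at row 2, column 1; remove 5 from row 2 of P and reverse-bump: 5 enters row 1 and ejects 1. So w(2) = 1. P is now [[5]].
Step i=1: Q has 1 at row 1, column 1; remove that cell from P, ejecting 5. So w(1) = 5. P is now [].

So w = 5 1 2 7 9 8 4 3 6.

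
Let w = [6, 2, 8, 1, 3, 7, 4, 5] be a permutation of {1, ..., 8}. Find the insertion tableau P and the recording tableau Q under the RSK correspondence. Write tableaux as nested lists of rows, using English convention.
P = [[1, 3, 4, 5], [2, 7], [6, 8]], Q = [[1, 3, 6, 8], [2, 5], [4, 7]]

Insert each entry of the permutation into P by Schensted row insertion, recording in Q the position of each new cell.

Insert 6: appended to row 1. P = [[6]], Q = [[1]].
Insert 2: 2 bumps 6 from row 1; 6 starts row 2. P = [[2], [6]], Q = [[1], [2]].
Insert 8: appended to row 1. P = [[2, 8], [6]], Q = [[1, 3], [2]].
Insert 1: 1 bumps 2 from row 1; 2 bumps 6 from row 2; 6 starts row 3. P = [[1, 8], [2], [6]], Q = [[1, 3], [2], [4]].
Insert 3: 3 bumps 8 from row 1; 8 appends to row 2. P = [[1, 3], [2, 8], [6]], Q = [[1, 3], [2, 5], [4]].
Insert 7: appended to row 1. P = [[1, 3, 7], [2, 8], [6]], Q = [[1, 3, 6], [2, 5], [4]].
Insert 4: 4 bumps 7 from row 1; 7 bumps 8 from row 2; 8 appends to row 3. P = [[1, 3, 4], [2, 7], [6, 8]], Q = [[1, 3, 6], [2, 5], [4, 7]].
Insert 5: appended to row 1. P = [[1, 3, 4, 5], [2, 7], [6, 8]], Q = [[1, 3, 6, 8], [2, 5], [4, 7]].

So P = [[1, 3, 4, 5], [2, 7], [6, 8]], Q = [[1, 3, 6, 8], [2, 5], [4, 7]].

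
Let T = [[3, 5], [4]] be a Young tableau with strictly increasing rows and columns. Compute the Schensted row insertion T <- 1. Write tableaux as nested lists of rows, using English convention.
[[1, 5], [3], [4]]

In row 1, 1 replaces 3 (the leftmost entry greater than 1); 3 is bumped to row 2. In row 2, 3 replaces 4 (the leftmost entry greater than 3); 4 is bumped to row 3. 4 starts a new row 3. The new tableau is [[1, 5], [3], [4]].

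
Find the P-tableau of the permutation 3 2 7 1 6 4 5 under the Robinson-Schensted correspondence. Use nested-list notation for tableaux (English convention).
Insert 3: appended to row 1. P = [[3]].
Insert 2: 2 bumps 3 from row 1; 3 starts row 2. P = [[2], [3]].
Insert 7: appended to row 1. P = [[2, 7], [3]].
Insert 1: 1 bumps 2 from row 1; 2 bumps 3 from row 2; 3 starts row 3. P = [[1, 7], [2], [3]].
Insert 6: 6 bumps 7 from row 1; 7 appends to row 2. P = [[1, 6], [2, 7], [3]].
Insert 4: 4 bumps 6 from row 1; 6 bumps 7 from row 2; 7 appends to row 3. P = [[1, 4], [2, 6], [3, 7]].
Insert 5: appended to row 1. P = [[1, 4, 5], [2, 6], [3, 7]].

So P = [[1, 4, 5], [2, 6], [3, 7]].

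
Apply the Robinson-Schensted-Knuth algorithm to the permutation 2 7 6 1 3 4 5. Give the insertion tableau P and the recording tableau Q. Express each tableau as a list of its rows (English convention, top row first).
P = [[1, 3, 4, 5], [2, 6], [7]], Q = [[1, 2, 6, 7], [3, 5], [4]]

Insert each entry of the permutation into P by Schensted row insertion, recording in Q the position of each new cell.

Insert 2: appended to row 1. P = [[2]].
Insert 7: appended to row 1. P = [[2, 7]].
Insert 6: 6 bumps 7 from row 1; 7 starts row 2. P = [[2, 6], [7]].
Insert 1: 1 bumps 2 from row 1; 2 bumps 7 from row 2; 7 starts row 3. P = [[1, 6], [2], [7]].
Insert 3: 3 bumps 6 from row 1; 6 appends to row 2. P = [[1, 3], [2, 6], [7]].
Insert 4: appended to row 1. P = [[1, 3, 4], [2, 6], [7]].
Insert 5: appended to row 1. P = [[1, 3, 4, 5], [2, 6], [7]].

So P = [[1, 3, 4, 5], [2, 6], [7]], Q = [[1, 2, 6, 7], [3, 5], [4]].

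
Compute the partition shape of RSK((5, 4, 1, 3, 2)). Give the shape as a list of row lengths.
[2, 1, 1, 1]

Row-insert each entry into an empty tableau.

After inserting 5: P = [[5]].
After inserting 4: P = [[4], [5]].
After inserting 1: P = [[1], [4], [5]].
After inserting 3: P = [[1, 3], [4], [5]].
After inserting 2: P = [[1, 2], [3], [4], [5]].

The final insertion tableau P = [[1, 2], [3], [4], [5]] has shape [2, 1, 1, 1].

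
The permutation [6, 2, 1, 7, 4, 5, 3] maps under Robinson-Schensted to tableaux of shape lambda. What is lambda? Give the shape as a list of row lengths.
Row-insert each entry into an empty tableau.

After inserting 6: P = [[6]].
After inserting 2: P = [[2], [6]].
After inserting 1: P = [[1], [2], [6]].
After inserting 7: P = [[1, 7], [2], [6]].
After inserting 4: P = [[1, 4], [2, 7], [6]].
After inserting 5: P = [[1, 4, 5], [2, 7], [6]].
After inserting 3: P = [[1, 3, 5], [2, 4], [6, 7]].

The final insertion tableau P = [[1, 3, 5], [2, 4], [6, 7]] has shape [3, 2, 2].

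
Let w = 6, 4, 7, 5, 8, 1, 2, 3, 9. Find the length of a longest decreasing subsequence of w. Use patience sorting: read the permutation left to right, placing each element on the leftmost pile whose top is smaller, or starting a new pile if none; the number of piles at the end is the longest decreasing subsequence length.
6: new pile. tops = [6]
4: new pile. tops = [6, 4]
7: onto pile 1 (replacing 6). tops = [7, 4]
5: onto pile 2 (replacing 4). tops = [7, 5]
8: onto pile 1 (replacing 7). tops = [8, 5]
1: new pile. tops = [8, 5, 1]
2: onto pile 3 (replacing 1). tops = [8, 5, 2]
3: onto pile 3 (replacing 2). tops = [8, 5, 3]
9: onto pile 1 (replacing 8). tops = [9, 5, 3]

3 piles, so the longest decreasing subsequence has length 3.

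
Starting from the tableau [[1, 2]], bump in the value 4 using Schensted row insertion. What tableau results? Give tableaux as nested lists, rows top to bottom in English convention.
4 is larger than every entry of row 1, so it is appended to row 1. The new tableau is [[1, 2, 4]].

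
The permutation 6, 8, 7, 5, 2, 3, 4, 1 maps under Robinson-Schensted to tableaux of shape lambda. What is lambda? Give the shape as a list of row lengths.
Row-insert each entry into an empty tableau.

After inserting 6: P = [[6]].
After inserting 8: P = [[6, 8]].
After inserting 7: P = [[6, 7], [8]].
After inserting 5: P = [[5, 7], [6], [8]].
After inserting 2: P = [[2, 7], [5], [6], [8]].
After inserting 3: P = [[2, 3], [5, 7], [6], [8]].
After inserting 4: P = [[2, 3, 4], [5, 7], [6], [8]].
After inserting 1: P = [[1, 3, 4], [2, 7], [5], [6], [8]].

The final insertion tableau P = [[1, 3, 4], [2, 7], [5], [6], [8]] has shape [3, 2, 1, 1, 1].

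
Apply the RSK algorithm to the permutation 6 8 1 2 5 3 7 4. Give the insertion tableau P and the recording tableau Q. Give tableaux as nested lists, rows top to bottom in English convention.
Insert each entry of the permutation into P by Schensted row insertion, recording in Q the position of each new cell.

Insert 6: appended to row 1. P = [[6]].
Insert 8: appended to row 1. P = [[6, 8]].
Insert 1: 1 bumps 6 from row 1; 6 starts row 2. P = [[1, 8], [6]].
Insert 2: 2 bumps 8 from row 1; 8 appends to row 2. P = [[1, 2], [6, 8]].
Insert 5: appended to row 1. P = [[1, 2, 5], [6, 8]].
Insert 3: 3 bumps 5 from row 1; 5 bumps 6 from row 2; 6 starts row 3. P = [[1, 2, 3], [5, 8], [6]].
Insert 7: appended to row 1. P = [[1, 2, 3, 7], [5, 8], [6]].
Insert 4: 4 bumps 7 from row 1; 7 bumps 8 from row 2; 8 appends to row 3. P = [[1, 2, 3, 4], [5, 7], [6, 8]].

So P = [[1, 2, 3, 4], [5, 7], [6, 8]], Q = [[1, 2, 5, 7], [3, 4], [6, 8]].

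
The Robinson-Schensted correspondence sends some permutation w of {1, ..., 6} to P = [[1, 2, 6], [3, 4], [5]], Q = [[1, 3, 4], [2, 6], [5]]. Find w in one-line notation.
5 3 4 6 1 2

Reverse the RSK construction: for i from n down to 1, find the cell of Q containing i, remove the entry at that cell from P, and reverse-bump it up through P; the value ejected from row 1 is w(i).

Step i=6: Q has 6 at row 2, column 2; remove 4 from row 2 of P and reverse-bump: 4 enters row 1 and ejects 2. So w(6) = 2. P is now [[1, 4, 6], [3], [5]].
Step i=5: Q has 5 at row 3, column 1; remove 5 from row 3 of P and reverse-bump: 5 enters row 2 and ejects 3; 3 enters row 1 and ejects 1. So w(5) = 1. P is now [[3, 4, 6], [5]].
Step i=4: Q has 4 at row 1, column 3; remove that cell from P, ejecting 6. So w(4) = 6. P is now [[3, 4], [5]].
Step i=3: Q has 3 at row 1, column 2; remove that cell from P, ejecting 4. So w(3) = 4. P is now [[3], [5]].
Step i=2: Q has 2 at row 2, column 1; remove 5 from row 2 of P and reverse-bump: 5 enters row 1 and ejects 3. So w(2) = 3. P is now [[5]].
Step i=1: Q has 1 at row 1, column 1; remove that cell from P, ejecting 5. So w(1) = 5. P is now [].

So w = 5 3 4 6 1 2.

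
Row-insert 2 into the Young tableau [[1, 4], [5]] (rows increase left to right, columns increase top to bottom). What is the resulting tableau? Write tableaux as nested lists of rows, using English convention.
[[1, 2], [4], [5]]

In row 1, 2 replaces 4 (the leftmost entry greater than 2); 4 is bumped to row 2. In row 2, 4 replaces 5 (the leftmost entry greater than 4); 5 is bumped to row 3. 5 starts a new row 3. The new tableau is [[1, 2], [4], [5]].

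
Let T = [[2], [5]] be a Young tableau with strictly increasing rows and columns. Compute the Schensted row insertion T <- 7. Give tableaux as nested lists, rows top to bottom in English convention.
[[2, 7], [5]]

7 is larger than every entry of row 1, so it is appended to row 1. The new tableau is [[2, 7], [5]].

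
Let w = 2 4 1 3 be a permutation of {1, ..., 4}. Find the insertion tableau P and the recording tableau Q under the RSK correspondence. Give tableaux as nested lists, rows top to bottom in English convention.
P = [[1, 3], [2, 4]], Q = [[1, 2], [3, 4]]

Insert each entry of the permutation into P by Schensted row insertion, recording in Q the position of each new cell.

Insert 2: appended to row 1. P = [[2]], Q = [[1]].
Insert 4: appended to row 1. P = [[2, 4]], Q = [[1, 2]].
Insert 1: 1 bumps 2 from row 1; 2 starts row 2. P = [[1, 4], [2]], Q = [[1, 2], [3]].
Insert 3: 3 bumps 4 from row 1; 4 appends to row 2. P = [[1, 3], [2, 4]], Q = [[1, 2], [3, 4]].

So P = [[1, 3], [2, 4]], Q = [[1, 2], [3, 4]].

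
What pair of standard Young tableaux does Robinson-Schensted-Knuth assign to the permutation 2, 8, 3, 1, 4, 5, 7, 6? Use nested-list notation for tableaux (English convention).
P = [[1, 3, 4, 5, 6], [2, 7], [8]], Q = [[1, 2, 5, 6, 7], [3, 8], [4]]

Insert each entry of the permutation into P by Schensted row insertion, recording in Q the position of each new cell.

Insert 2: appended to row 1. P = [[2]].
Insert 8: appended to row 1. P = [[2, 8]].
Insert 3: 3 bumps 8 from row 1; 8 starts row 2. P = [[2, 3], [8]].
Insert 1: 1 bumps 2 from row 1; 2 bumps 8 from row 2; 8 starts row 3. P = [[1, 3], [2], [8]].
Insert 4: appended to row 1. P = [[1, 3, 4], [2], [8]].
Insert 5: appended to row 1. P = [[1, 3, 4, 5], [2], [8]].
Insert 7: appended to row 1. P = [[1, 3, 4, 5, 7], [2], [8]].
Insert 6: 6 bumps 7 from row 1; 7 appends to row 2. P = [[1, 3, 4, 5, 6], [2, 7], [8]].

So P = [[1, 3, 4, 5, 6], [2, 7], [8]], Q = [[1, 2, 5, 6, 7], [3, 8], [4]].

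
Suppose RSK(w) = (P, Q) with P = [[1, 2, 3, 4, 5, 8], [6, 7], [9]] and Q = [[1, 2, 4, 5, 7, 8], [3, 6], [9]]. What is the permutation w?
Reverse RSK: for i = n, n-1, ..., 1, locate i in Q, remove the corresponding corner cell from P, and reverse-bump its entry up through P; the value ejected from row 1 is w(i).

So w = 1 6 2 3 9 4 7 8 5.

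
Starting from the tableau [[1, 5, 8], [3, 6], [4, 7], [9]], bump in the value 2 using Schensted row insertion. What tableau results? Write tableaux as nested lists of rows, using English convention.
In row 1, 2 replaces 5 (the leftmost entry greater than 2); 5 is bumped to row 2. In row 2, 5 replaces 6 (the leftmost entry greater than 5); 6 is bumped to row 3. In row 3, 6 replaces 7 (the leftmost entry greater than 6); 7 is bumped to row 4. In row 4, 7 replaces 9 (the leftmost entry greater than 7); 9 is bumped to row 5. 9 starts a new row 5. The new tableau is [[1, 2, 8], [3, 5], [4, 6], [7], [9]].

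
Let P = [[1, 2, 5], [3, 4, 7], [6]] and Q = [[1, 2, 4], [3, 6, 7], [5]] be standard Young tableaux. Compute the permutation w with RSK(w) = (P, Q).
3 6 4 7 1 2 5

Reverse the RSK construction: for i from n down to 1, find the cell of Q containing i, remove the entry at that cell from P, and reverse-bump it up through P; the value ejected from row 1 is w(i).

Step i=7: Q has 7 at row 2, column 3; remove 7 from row 2 of P and reverse-bump: 7 enters row 1 and ejects 5. So w(7) = 5. P is now [[1, 2, 7], [3, 4], [6]].
Step i=6: Q has 6 at row 2, column 2; remove 4 from row 2 of P and reverse-bump: 4 enters row 1 and ejects 2. So w(6) = 2. P is now [[1, 4, 7], [3], [6]].
Step i=5: Q has 5 at row 3, column 1; remove 6 from row 3 of P and reverse-bump: 6 enters row 2 and ejects 3; 3 enters row 1 and ejects 1. So w(5) = 1. P is now [[3, 4, 7], [6]].
Step i=4: Q has 4 at row 1, column 3; remove that cell from P, ejecting 7. So w(4) = 7. P is now [[3, 4], [6]].
Step i=3: Q has 3 at row 2, column 1; remove 6 from row 2 of P and reverse-bump: 6 enters row 1 and ejects 4. So w(3) = 4. P is now [[3, 6]].
Step i=2: Q has 2 at row 1, column 2; remove that cell from P, ejecting 6. So w(2) = 6. P is now [[3]].
Step i=1: Q has 1 at row 1, column 1; remove that cell from P, ejecting 3. So w(1) = 3. P is now [].

So w = 3 6 4 7 1 2 5.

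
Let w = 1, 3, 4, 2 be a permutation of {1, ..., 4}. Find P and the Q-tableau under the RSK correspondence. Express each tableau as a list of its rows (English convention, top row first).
Insert each entry of the permutation into P by Schensted row insertion, recording in Q the position of each new cell.

After inserting 1: P = [[1]].
After inserting 3: P = [[1, 3]].
After inserting 4: P = [[1, 3, 4]].
After inserting 2: P = [[1, 2, 4], [3]].

So P = [[1, 2, 4], [3]], Q = [[1, 2, 3], [4]].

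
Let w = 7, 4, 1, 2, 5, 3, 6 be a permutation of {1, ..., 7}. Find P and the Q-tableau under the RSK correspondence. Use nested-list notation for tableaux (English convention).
P = [[1, 2, 3, 6], [4, 5], [7]], Q = [[1, 4, 5, 7], [2, 6], [3]]

Insert each entry of the permutation into P by Schensted row insertion, recording in Q the position of each new cell.

Insert 7: appended to row 1. P = [[7]].
Insert 4: 4 bumps 7 from row 1; 7 starts row 2. P = [[4], [7]].
Insert 1: 1 bumps 4 from row 1; 4 bumps 7 from row 2; 7 starts row 3. P = [[1], [4], [7]].
Insert 2: appended to row 1. P = [[1, 2], [4], [7]].
Insert 5: appended to row 1. P = [[1, 2, 5], [4], [7]].
Insert 3: 3 bumps 5 from row 1; 5 appends to row 2. P = [[1, 2, 3], [4, 5], [7]].
Insert 6: appended to row 1. P = [[1, 2, 3, 6], [4, 5], [7]].

So P = [[1, 2, 3, 6], [4, 5], [7]], Q = [[1, 4, 5, 7], [2, 6], [3]].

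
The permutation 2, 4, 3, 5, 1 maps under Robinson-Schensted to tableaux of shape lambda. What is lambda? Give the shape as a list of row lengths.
Row-insert each entry into an empty tableau.

After inserting 2: P = [[2]].
After inserting 4: P = [[2, 4]].
After inserting 3: P = [[2, 3], [4]].
After inserting 5: P = [[2, 3, 5], [4]].
After inserting 1: P = [[1, 3, 5], [2], [4]].

The final insertion tableau P = [[1, 3, 5], [2], [4]] has shape [3, 1, 1].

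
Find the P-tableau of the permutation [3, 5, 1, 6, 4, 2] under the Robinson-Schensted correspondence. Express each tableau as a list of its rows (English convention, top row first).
Insert 3: appended to row 1. P = [[3]].
Insert 5: appended to row 1. P = [[3, 5]].
Insert 1: 1 bumps 3 from row 1; 3 starts row 2. P = [[1, 5], [3]].
Insert 6: appended to row 1. P = [[1, 5, 6], [3]].
Insert 4: 4 bumps 5 from row 1; 5 appends to row 2. P = [[1, 4, 6], [3, 5]].
Insert 2: 2 bumps 4 from row 1; 4 bumps 5 from row 2; 5 starts row 3. P = [[1, 2, 6], [3, 4], [5]].

So P = [[1, 2, 6], [3, 4], [5]].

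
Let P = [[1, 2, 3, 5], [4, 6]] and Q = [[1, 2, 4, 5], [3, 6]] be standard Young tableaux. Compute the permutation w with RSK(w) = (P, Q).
1 4 2 3 6 5

Reverse the RSK construction: for i from n down to 1, find the cell of Q containing i, remove the entry at that cell from P, and reverse-bump it up through P; the value ejected from row 1 is w(i).

Step i=6: Q has 6 at row 2, column 2; remove 6 from row 2 of P and reverse-bump: 6 enters row 1 and ejects 5. So w(6) = 5. P is now [[1, 2, 3, 6], [4]].
Step i=5: Q has 5 at row 1, column 4; remove that cell from P, ejecting 6. So w(5) = 6. P is now [[1, 2, 3], [4]].
Step i=4: Q has 4 at row 1, column 3; remove that cell from P, ejecting 3. So w(4) = 3. P is now [[1, 2], [4]].
Step i=3: Q has 3 at row 2, column 1; remove 4 from row 2 of P and reverse-bump: 4 enters row 1 and ejects 2. So w(3) = 2. P is now [[1, 4]].
Step i=2: Q has 2 at row 1, column 2; remove that cell from P, ejecting 4. So w(2) = 4. P is now [[1]].
Step i=1: Q has 1 at row 1, column 1; remove that cell from P, ejecting 1. So w(1) = 1. P is now [].

So w = 1 4 2 3 6 5.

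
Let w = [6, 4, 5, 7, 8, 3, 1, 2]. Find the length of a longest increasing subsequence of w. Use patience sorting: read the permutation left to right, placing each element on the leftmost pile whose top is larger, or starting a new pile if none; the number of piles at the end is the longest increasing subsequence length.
6: new pile. tops = [6]
4: onto pile 1 (replacing 6). tops = [4]
5: new pile. tops = [4, 5]
7: new pile. tops = [4, 5, 7]
8: new pile. tops = [4, 5, 7, 8]
3: onto pile 1 (replacing 4). tops = [3, 5, 7, 8]
1: onto pile 1 (replacing 3). tops = [1, 5, 7, 8]
2: onto pile 2 (replacing 5). tops = [1, 2, 7, 8]

4 piles, so the longest increasing subsequence has length 4.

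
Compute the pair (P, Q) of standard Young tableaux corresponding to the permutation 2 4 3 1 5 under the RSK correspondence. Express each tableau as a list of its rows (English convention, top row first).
P = [[1, 3, 5], [2], [4]], Q = [[1, 2, 5], [3], [4]]

Insert each entry of the permutation into P by Schensted row insertion, recording in Q the position of each new cell.

After inserting 2: P = [[2]].
After inserting 4: P = [[2, 4]].
After inserting 3: P = [[2, 3], [4]].
After inserting 1: P = [[1, 3], [2], [4]].
After inserting 5: P = [[1, 3, 5], [2], [4]].

So P = [[1, 3, 5], [2], [4]], Q = [[1, 2, 5], [3], [4]].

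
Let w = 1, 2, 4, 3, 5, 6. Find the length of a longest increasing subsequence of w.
5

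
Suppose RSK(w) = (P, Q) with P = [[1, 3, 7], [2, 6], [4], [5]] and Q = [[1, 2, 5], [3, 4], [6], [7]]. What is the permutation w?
5 6 2 4 7 3 1

Reverse the RSK construction: for i from n down to 1, find the cell of Q containing i, remove the entry at that cell from P, and reverse-bump it up through P; the value ejected from row 1 is w(i).

Step i=7: Q has 7 at row 4, column 1; remove 5 from row 4 of P and reverse-bump: 5 enters row 3 and ejects 4; 4 enters row 2 and ejects 2; 2 enters row 1 and ejects 1. So w(7) = 1. P is now [[2, 3, 7], [4, 6], [5]].
Step i=6: Q has 6 at row 3, column 1; remove 5 from row 3 of P and reverse-bump: 5 enters row 2 and ejects 4; 4 enters row 1 and ejects 3. So w(6) = 3. P is now [[2, 4, 7], [5, 6]].
Step i=5: Q has 5 at row 1, column 3; remove that cell from P, ejecting 7. So w(5) = 7. P is now [[2, 4], [5, 6]].
Step i=4: Q has 4 at row 2, column 2; remove 6 from row 2 of P and reverse-bump: 6 enters row 1 and ejects 4. So w(4) = 4. P is now [[2, 6], [5]].
Step i=3: Q has 3 at row 2, column 1; remove 5 from row 2 of P and reverse-bump: 5 enters row 1 and ejects 2. So w(3) = 2. P is now [[5, 6]].
Step i=2: Q has 2 at row 1, column 2; remove that cell from P, ejecting 6. So w(2) = 6. P is now [[5]].
Step i=1: Q has 1 at row 1, column 1; remove that cell from P, ejecting 5. So w(1) = 5. P is now [].

So w = 5 6 2 4 7 3 1.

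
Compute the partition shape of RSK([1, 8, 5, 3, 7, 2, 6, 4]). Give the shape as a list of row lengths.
RSK row insertion gives P = [[1, 2, 4], [3, 6], [5, 7], [8]], which has shape [3, 2, 2, 1].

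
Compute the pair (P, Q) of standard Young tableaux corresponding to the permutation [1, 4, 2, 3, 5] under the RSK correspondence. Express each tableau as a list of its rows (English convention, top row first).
Insert each entry of the permutation into P by Schensted row insertion, recording in Q the position of each new cell.

Insert 1: appended to row 1. P = [[1]], Q = [[1]].
Insert 4: appended to row 1. P = [[1, 4]], Q = [[1, 2]].
Insert 2: 2 bumps 4 from row 1; 4 starts row 2. P = [[1, 2], [4]], Q = [[1, 2], [3]].
Insert 3: appended to row 1. P = [[1, 2, 3], [4]], Q = [[1, 2, 4], [3]].
Insert 5: appended to row 1. P = [[1, 2, 3, 5], [4]], Q = [[1, 2, 4, 5], [3]].

So P = [[1, 2, 3, 5], [4]], Q = [[1, 2, 4, 5], [3]].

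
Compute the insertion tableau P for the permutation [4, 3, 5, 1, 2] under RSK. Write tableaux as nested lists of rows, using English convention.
P = [[1, 2], [3, 5], [4]]

Insert 4: appended to row 1. P = [[4]].
Insert 3: 3 bumps 4 from row 1; 4 starts row 2. P = [[3], [4]].
Insert 5: appended to row 1. P = [[3, 5], [4]].
Insert 1: 1 bumps 3 from row 1; 3 bumps 4 from row 2; 4 starts row 3. P = [[1, 5], [3], [4]].
Insert 2: 2 bumps 5 from row 1; 5 appends to row 2. P = [[1, 2], [3, 5], [4]].

So P = [[1, 2], [3, 5], [4]].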